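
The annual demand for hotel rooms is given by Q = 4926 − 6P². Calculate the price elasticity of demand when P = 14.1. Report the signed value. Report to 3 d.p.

-0.639

At P = 14.1, Q = 3733.140.
dQ/dP = −12P = -169.200.
ε = (dQ/dP)(P/Q) = (-169.200)(14.1/3733.140).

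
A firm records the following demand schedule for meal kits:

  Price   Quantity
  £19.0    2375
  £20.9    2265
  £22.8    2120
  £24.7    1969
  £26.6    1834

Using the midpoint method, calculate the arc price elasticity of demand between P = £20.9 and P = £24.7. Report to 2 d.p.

At P = 20.9, Q = 2265; at P = 24.7, Q = 1969.
ΔQ = -296, ΔP = 3.8. Midpoints: P̄ = 22.80, Q̄ = 2117.0.
ε = (ΔQ/ΔP)(P̄/Q̄) = (-296/3.8)(22.80/2117.0).

-0.84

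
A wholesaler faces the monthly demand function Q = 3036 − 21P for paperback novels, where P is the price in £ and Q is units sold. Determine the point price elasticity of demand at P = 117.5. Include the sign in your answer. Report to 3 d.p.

At P = 117.5, Q = 568.500.
dQ/dP = −21.
ε = (dQ/dP)(P/Q) = (-21)(117.5/568.500).
|ε| > 1, so demand is elastic at this price.

-4.340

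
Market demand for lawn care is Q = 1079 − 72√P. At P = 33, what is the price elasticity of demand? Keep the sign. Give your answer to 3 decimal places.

-0.311

At P = 33, Q = 665.391.
dQ/dP = −72/(2√P) = -6.267.
ε = (dQ/dP)(P/Q) = (-6.267)(33/665.391).
|ε| < 1, so demand is inelastic at this price.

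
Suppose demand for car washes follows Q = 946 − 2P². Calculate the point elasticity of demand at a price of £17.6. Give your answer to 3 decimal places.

-3.795

At P = 17.6, Q = 326.480.
dQ/dP = −4P = -70.400.
ε = (dQ/dP)(P/Q) = (-70.400)(17.6/326.480).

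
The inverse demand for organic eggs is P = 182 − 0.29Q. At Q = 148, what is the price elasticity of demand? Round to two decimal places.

At Q = 148, P = 182 − 0.29(148) = 139.08.
dP/dQ = −0.29, so dQ/dP = 1/(−0.29) = -3.448.
ε = (dQ/dP)(P/Q) = (-3.448)(139.08/148).

-3.24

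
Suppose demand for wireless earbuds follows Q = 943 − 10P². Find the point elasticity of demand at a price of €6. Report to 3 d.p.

-1.235

At P = 6, Q = 583.
dQ/dP = −20P = -120.
ε = (dQ/dP)(P/Q) = (-120)(6/583).
|ε| > 1, so demand is elastic at this price.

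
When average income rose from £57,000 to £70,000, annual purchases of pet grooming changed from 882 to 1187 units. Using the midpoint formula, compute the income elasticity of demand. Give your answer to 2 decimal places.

ΔQ = 305, ΔI = 13000. Midpoints: Ī = 63,500, Q̄ = 1034.5.
ε_I = (ΔQ/ΔI)(Ī/Q̄) = (305/13000)(63500/1034.5).

1.44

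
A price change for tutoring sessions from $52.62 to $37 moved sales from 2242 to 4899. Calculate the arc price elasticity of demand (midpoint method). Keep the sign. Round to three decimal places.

ΔQ = 4899 − 2242 = 2657; ΔP = 37 − 52.62 = -15.62.
Midpoints: P̄ = 44.81, Q̄ = 3570.5.
ε = (ΔQ/ΔP)(P̄/Q̄) = (2657/-15.62)(44.81/3570.5).

-2.135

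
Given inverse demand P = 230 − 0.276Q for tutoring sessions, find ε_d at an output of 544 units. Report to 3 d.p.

At Q = 544, P = 230 − 0.276(544) = 79.86.
dP/dQ = −0.276, so dQ/dP = 1/(−0.276) = -3.623.
ε = (dQ/dP)(P/Q) = (-3.623)(79.86/544).

-0.532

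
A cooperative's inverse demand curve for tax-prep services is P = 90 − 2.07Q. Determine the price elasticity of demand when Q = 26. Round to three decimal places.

-0.672

At Q = 26, P = 90 − 2.07(26) = 36.18.
dP/dQ = −2.07, so dQ/dP = 1/(−2.07) = -0.483.
ε = (dQ/dP)(P/Q) = (-0.483)(36.18/26).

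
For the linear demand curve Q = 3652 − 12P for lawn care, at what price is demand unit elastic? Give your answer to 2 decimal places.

For linear demand Q = a − bP, ε = −bP/(a − bP). |ε| = 1 when bP = a − bP, i.e. P = a/(2b).
P = 3652/(2·12) = 3652/24 = 152.1667.

152.17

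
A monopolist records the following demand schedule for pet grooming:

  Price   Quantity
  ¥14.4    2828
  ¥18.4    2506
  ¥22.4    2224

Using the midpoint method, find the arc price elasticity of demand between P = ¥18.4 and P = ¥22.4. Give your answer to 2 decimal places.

At P = 18.4, Q = 2506; at P = 22.4, Q = 2224.
ΔQ = -282, ΔP = 4.0. Midpoints: P̄ = 20.40, Q̄ = 2365.0.
ε = (ΔQ/ΔP)(P̄/Q̄) = (-282/4.0)(20.40/2365.0).

-0.61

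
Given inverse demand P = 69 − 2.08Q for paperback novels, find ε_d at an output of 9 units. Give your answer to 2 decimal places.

At Q = 9, P = 69 − 2.08(9) = 50.28.
dP/dQ = −2.08, so dQ/dP = 1/(−2.08) = -0.481.
ε = (dQ/dP)(P/Q) = (-0.481)(50.28/9).

-2.69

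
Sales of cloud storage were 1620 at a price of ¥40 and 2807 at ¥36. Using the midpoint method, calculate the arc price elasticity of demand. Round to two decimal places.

-5.09

ΔQ = 2807 − 1620 = 1187; ΔP = 36 − 40 = -4.
Midpoints: P̄ = 38.00, Q̄ = 2213.5.
ε = (ΔQ/ΔP)(P̄/Q̄) = (1187/-4)(38.00/2213.5).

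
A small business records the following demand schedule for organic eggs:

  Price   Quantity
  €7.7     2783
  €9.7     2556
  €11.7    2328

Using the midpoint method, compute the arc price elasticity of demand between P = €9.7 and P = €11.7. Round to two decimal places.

At P = 9.7, Q = 2556; at P = 11.7, Q = 2328.
ΔQ = -228, ΔP = 2.0. Midpoints: P̄ = 10.70, Q̄ = 2442.0.
ε = (ΔQ/ΔP)(P̄/Q̄) = (-228/2.0)(10.70/2442.0).

-0.50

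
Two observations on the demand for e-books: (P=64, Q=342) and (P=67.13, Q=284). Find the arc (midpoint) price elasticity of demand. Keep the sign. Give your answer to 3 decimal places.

ΔQ = 284 − 342 = -58; ΔP = 67.13 − 64 = 3.13.
Midpoints: P̄ = 65.56, Q̄ = 313.0.
ε = (ΔQ/ΔP)(P̄/Q̄) = (-58/3.13)(65.56/313.0).

-3.882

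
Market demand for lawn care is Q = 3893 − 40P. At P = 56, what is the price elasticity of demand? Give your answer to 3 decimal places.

-1.355

At P = 56, Q = 1653.
dQ/dP = −40.
ε = (dQ/dP)(P/Q) = (-40)(56/1653).
|ε| > 1, so demand is elastic at this price.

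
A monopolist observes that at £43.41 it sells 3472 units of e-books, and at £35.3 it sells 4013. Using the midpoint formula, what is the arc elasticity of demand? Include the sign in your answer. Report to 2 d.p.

ΔQ = 4013 − 3472 = 541; ΔP = 35.3 − 43.41 = -8.11.
Midpoints: P̄ = 39.35, Q̄ = 3742.5.
ε = (ΔQ/ΔP)(P̄/Q̄) = (541/-8.11)(39.35/3742.5).

-0.70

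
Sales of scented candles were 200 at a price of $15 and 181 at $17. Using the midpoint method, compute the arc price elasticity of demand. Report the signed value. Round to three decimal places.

ΔQ = 181 − 200 = -19; ΔP = 17 − 15 = 2.
Midpoints: P̄ = 16.00, Q̄ = 190.5.
ε = (ΔQ/ΔP)(P̄/Q̄) = (-19/2)(16.00/190.5).

-0.798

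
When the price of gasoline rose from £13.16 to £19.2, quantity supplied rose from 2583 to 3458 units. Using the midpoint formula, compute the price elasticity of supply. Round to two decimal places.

0.78

ΔQ = 3458 − 2583 = 875; ΔP = 19.2 − 13.16 = 6.04.
Midpoints: P̄ = 16.18, Q̄ = 3020.5.
ε_s = (ΔQ/ΔP)(P̄/Q̄) = (875/6.04)(16.18/3020.5).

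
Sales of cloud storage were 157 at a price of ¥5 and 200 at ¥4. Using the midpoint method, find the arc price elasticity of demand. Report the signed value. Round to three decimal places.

ΔQ = 200 − 157 = 43; ΔP = 4 − 5 = -1.
Midpoints: P̄ = 4.50, Q̄ = 178.5.
ε = (ΔQ/ΔP)(P̄/Q̄) = (43/-1)(4.50/178.5).

-1.084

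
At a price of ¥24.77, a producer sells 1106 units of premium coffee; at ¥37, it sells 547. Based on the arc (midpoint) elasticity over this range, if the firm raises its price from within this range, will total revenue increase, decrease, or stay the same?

decrease

Arc ε = (-559/12.23)(30.88/826.5) ≈ -1.708.
|ε| = 1.71 > 1, so demand is elastic. A price rise therefore reduces total revenue.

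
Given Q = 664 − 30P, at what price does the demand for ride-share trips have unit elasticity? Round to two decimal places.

For linear demand Q = a − bP, ε = −bP/(a − bP). |ε| = 1 when bP = a − bP, i.e. P = a/(2b).
P = 664/(2·30) = 664/60 = 11.0667.

11.07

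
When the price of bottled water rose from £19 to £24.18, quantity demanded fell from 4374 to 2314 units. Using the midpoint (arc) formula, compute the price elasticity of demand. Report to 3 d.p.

ΔQ = 2314 − 4374 = -2060; ΔP = 24.18 − 19 = 5.18.
Midpoints: P̄ = 21.59, Q̄ = 3344.0.
ε = (ΔQ/ΔP)(P̄/Q̄) = (-2060/5.18)(21.59/3344.0).

-2.568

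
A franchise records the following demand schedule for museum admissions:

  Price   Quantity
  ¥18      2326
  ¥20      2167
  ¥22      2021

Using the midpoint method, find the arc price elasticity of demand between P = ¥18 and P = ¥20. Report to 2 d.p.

At P = 18, Q = 2326; at P = 20, Q = 2167.
ΔQ = -159, ΔP = 2. Midpoints: P̄ = 19.00, Q̄ = 2246.5.
ε = (ΔQ/ΔP)(P̄/Q̄) = (-159/2)(19.00/2246.5).

-0.67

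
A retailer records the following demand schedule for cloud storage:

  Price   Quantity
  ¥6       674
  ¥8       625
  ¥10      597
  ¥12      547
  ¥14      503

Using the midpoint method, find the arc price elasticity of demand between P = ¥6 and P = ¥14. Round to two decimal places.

At P = 6, Q = 674; at P = 14, Q = 503.
ΔQ = -171, ΔP = 8. Midpoints: P̄ = 10.00, Q̄ = 588.5.
ε = (ΔQ/ΔP)(P̄/Q̄) = (-171/8)(10.00/588.5).

-0.36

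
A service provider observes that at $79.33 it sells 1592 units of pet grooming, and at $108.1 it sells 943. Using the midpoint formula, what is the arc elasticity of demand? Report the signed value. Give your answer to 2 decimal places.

-1.67

ΔQ = 943 − 1592 = -649; ΔP = 108.1 − 79.33 = 28.77.
Midpoints: P̄ = 93.72, Q̄ = 1267.5.
ε = (ΔQ/ΔP)(P̄/Q̄) = (-649/28.77)(93.72/1267.5).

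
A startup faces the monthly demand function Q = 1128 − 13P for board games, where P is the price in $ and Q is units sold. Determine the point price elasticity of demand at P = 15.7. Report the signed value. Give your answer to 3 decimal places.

-0.221

At P = 15.7, Q = 923.900.
dQ/dP = −13.
ε = (dQ/dP)(P/Q) = (-13)(15.7/923.900).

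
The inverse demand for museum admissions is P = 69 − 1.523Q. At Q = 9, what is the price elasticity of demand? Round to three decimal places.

At Q = 9, P = 69 − 1.523(9) = 55.29.
dP/dQ = −1.523, so dQ/dP = 1/(−1.523) = -0.657.
ε = (dQ/dP)(P/Q) = (-0.657)(55.29/9).

-4.034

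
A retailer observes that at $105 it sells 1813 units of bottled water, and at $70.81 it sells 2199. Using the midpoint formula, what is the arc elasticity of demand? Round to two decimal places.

-0.49

ΔQ = 2199 − 1813 = 386; ΔP = 70.81 − 105 = -34.19.
Midpoints: P̄ = 87.91, Q̄ = 2006.0.
ε = (ΔQ/ΔP)(P̄/Q̄) = (386/-34.19)(87.91/2006.0).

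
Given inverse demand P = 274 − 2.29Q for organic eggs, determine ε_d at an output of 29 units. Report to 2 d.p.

At Q = 29, P = 274 − 2.29(29) = 207.59.
dP/dQ = −2.29, so dQ/dP = 1/(−2.29) = -0.437.
ε = (dQ/dP)(P/Q) = (-0.437)(207.59/29).

-3.13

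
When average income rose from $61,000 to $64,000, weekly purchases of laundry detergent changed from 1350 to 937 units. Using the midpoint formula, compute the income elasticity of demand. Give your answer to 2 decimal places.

ΔQ = -413, ΔI = 3000. Midpoints: Ī = 62,500, Q̄ = 1143.5.
ε_I = (ΔQ/ΔI)(Ī/Q̄) = (-413/3000)(62500/1143.5).

-7.52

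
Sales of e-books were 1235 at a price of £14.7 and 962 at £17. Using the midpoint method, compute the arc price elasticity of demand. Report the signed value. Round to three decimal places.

-1.713

ΔQ = 962 − 1235 = -273; ΔP = 17 − 14.7 = 2.3.
Midpoints: P̄ = 15.85, Q̄ = 1098.5.
ε = (ΔQ/ΔP)(P̄/Q̄) = (-273/2.3)(15.85/1098.5).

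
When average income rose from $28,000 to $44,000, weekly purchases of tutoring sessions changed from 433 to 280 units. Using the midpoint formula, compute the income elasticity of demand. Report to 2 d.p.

ΔQ = -153, ΔI = 16000. Midpoints: Ī = 36,000, Q̄ = 356.5.
ε_I = (ΔQ/ΔI)(Ī/Q̄) = (-153/16000)(36000/356.5).

-0.97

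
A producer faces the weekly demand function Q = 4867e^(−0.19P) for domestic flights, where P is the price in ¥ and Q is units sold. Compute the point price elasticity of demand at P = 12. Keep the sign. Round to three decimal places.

-2.280

At P = 12, Q = 497.817.
dQ/dP = −0.19·4867e^(−0.19P) = −0.19Q = -94.585.
ε = (dQ/dP)(P/Q) = (-94.585)(12/497.817).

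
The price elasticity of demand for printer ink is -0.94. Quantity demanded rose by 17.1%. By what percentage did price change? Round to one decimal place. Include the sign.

%ΔP ≈ %ΔQ / ε = (17.1%)/(-0.94) = -18.19%.

-18.2%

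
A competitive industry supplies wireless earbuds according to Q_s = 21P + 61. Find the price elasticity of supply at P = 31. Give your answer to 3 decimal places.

0.914

At P = 31, Q_s = 712.
dQ_s/dP = 21.
ε_s = (dQ_s/dP)(P/Q_s) = (21)(31/712).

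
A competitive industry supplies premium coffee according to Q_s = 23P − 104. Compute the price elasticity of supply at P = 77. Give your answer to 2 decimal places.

At P = 77, Q_s = 1667.
dQ_s/dP = 23.
ε_s = (dQ_s/dP)(P/Q_s) = (23)(77/1667).

1.06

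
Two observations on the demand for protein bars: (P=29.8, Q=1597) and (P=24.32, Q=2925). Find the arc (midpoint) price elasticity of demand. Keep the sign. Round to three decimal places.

-2.900

ΔQ = 2925 − 1597 = 1328; ΔP = 24.32 − 29.8 = -5.48.
Midpoints: P̄ = 27.06, Q̄ = 2261.0.
ε = (ΔQ/ΔP)(P̄/Q̄) = (1328/-5.48)(27.06/2261.0).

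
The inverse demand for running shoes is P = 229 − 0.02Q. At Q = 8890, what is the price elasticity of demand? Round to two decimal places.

-0.29

At Q = 8890, P = 229 − 0.02(8890) = 51.20.
dP/dQ = −0.02, so dQ/dP = 1/(−0.02) = -50.000.
ε = (dQ/dP)(P/Q) = (-50.000)(51.20/8890).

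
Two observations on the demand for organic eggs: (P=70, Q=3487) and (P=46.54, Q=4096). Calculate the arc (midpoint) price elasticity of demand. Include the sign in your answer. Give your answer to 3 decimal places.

ΔQ = 4096 − 3487 = 609; ΔP = 46.54 − 70 = -23.46.
Midpoints: P̄ = 58.27, Q̄ = 3791.5.
ε = (ΔQ/ΔP)(P̄/Q̄) = (609/-23.46)(58.27/3791.5).

-0.399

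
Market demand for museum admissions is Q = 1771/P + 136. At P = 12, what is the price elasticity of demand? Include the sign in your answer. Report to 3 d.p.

-0.520

At P = 12, Q = 283.583.
dQ/dP = −1771/P² = -12.299.
ε = (dQ/dP)(P/Q) = (-12.299)(12/283.583).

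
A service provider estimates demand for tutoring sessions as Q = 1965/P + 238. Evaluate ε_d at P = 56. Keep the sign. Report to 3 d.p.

-0.128

At P = 56, Q = 273.089.
dQ/dP = −1965/P² = -0.627.
ε = (dQ/dP)(P/Q) = (-0.627)(56/273.089).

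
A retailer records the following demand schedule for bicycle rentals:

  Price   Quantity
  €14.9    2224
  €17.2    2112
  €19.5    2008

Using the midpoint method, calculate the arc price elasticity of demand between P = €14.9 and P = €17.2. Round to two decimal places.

At P = 14.9, Q = 2224; at P = 17.2, Q = 2112.
ΔQ = -112, ΔP = 2.3. Midpoints: P̄ = 16.05, Q̄ = 2168.0.
ε = (ΔQ/ΔP)(P̄/Q̄) = (-112/2.3)(16.05/2168.0).

-0.36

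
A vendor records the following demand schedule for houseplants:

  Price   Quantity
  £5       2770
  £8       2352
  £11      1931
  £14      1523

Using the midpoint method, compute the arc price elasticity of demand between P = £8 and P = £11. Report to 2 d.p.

At P = 8, Q = 2352; at P = 11, Q = 1931.
ΔQ = -421, ΔP = 3. Midpoints: P̄ = 9.50, Q̄ = 2141.5.
ε = (ΔQ/ΔP)(P̄/Q̄) = (-421/3)(9.50/2141.5).

-0.62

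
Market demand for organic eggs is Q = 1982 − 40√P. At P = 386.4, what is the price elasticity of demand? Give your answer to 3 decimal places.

-0.329

At P = 386.4, Q = 1195.718.
dQ/dP = −40/(2√P) = -1.017.
ε = (dQ/dP)(P/Q) = (-1.017)(386.4/1195.718).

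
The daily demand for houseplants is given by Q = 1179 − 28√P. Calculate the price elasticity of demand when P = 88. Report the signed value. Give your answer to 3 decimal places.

At P = 88, Q = 916.337.
dQ/dP = −28/(2√P) = -1.492.
ε = (dQ/dP)(P/Q) = (-1.492)(88/916.337).

-0.143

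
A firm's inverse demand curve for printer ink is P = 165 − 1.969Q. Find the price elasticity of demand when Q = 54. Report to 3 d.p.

At Q = 54, P = 165 − 1.969(54) = 58.67.
dP/dQ = −1.969, so dQ/dP = 1/(−1.969) = -0.508.
ε = (dQ/dP)(P/Q) = (-0.508)(58.67/54).

-0.552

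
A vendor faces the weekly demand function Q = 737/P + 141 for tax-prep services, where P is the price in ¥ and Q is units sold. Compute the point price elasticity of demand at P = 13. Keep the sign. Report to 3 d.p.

-0.287

At P = 13, Q = 197.692.
dQ/dP = −737/P² = -4.361.
ε = (dQ/dP)(P/Q) = (-4.361)(13/197.692).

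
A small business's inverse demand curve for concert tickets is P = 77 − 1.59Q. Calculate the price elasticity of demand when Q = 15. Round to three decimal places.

-2.229

At Q = 15, P = 77 − 1.59(15) = 53.15.
dP/dQ = −1.59, so dQ/dP = 1/(−1.59) = -0.629.
ε = (dQ/dP)(P/Q) = (-0.629)(53.15/15).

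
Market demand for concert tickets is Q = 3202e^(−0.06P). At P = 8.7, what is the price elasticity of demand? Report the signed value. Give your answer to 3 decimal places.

At P = 8.7, Q = 1899.851.
dQ/dP = −0.06·3202e^(−0.06P) = −0.06Q = -113.991.
ε = (dQ/dP)(P/Q) = (-113.991)(8.7/1899.851).

-0.522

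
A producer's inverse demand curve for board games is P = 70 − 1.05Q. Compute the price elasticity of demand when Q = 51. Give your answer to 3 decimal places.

At Q = 51, P = 70 − 1.05(51) = 16.45.
dP/dQ = −1.05, so dQ/dP = 1/(−1.05) = -0.952.
ε = (dQ/dP)(P/Q) = (-0.952)(16.45/51).

-0.307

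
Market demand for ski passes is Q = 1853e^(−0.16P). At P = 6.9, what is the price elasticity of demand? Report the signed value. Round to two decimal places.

-1.10

At P = 6.9, Q = 614.348.
dQ/dP = −0.16·1853e^(−0.16P) = −0.16Q = -98.296.
ε = (dQ/dP)(P/Q) = (-98.296)(6.9/614.348).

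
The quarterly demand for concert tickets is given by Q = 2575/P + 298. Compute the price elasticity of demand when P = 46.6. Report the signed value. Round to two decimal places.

-0.16

At P = 46.6, Q = 353.258.
dQ/dP = −2575/P² = -1.186.
ε = (dQ/dP)(P/Q) = (-1.186)(46.6/353.258).
|ε| < 1, so demand is inelastic at this price.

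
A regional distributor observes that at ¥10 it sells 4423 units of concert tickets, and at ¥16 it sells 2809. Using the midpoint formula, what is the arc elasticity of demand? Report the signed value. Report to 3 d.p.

-0.967

ΔQ = 2809 − 4423 = -1614; ΔP = 16 − 10 = 6.
Midpoints: P̄ = 13.00, Q̄ = 3616.0.
ε = (ΔQ/ΔP)(P̄/Q̄) = (-1614/6)(13.00/3616.0).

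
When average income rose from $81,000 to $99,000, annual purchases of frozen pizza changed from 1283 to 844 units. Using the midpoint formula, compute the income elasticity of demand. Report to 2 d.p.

-2.06

ΔQ = -439, ΔI = 18000. Midpoints: Ī = 90,000, Q̄ = 1063.5.
ε_I = (ΔQ/ΔI)(Ī/Q̄) = (-439/18000)(90000/1063.5).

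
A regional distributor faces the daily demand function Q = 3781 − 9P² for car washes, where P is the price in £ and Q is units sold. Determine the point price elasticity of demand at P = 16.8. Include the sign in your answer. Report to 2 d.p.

At P = 16.8, Q = 1240.840.
dQ/dP = −18P = -302.400.
ε = (dQ/dP)(P/Q) = (-302.400)(16.8/1240.840).

-4.09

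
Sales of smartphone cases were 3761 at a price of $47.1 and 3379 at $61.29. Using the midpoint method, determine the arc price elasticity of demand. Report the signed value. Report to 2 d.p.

-0.41

ΔQ = 3379 − 3761 = -382; ΔP = 61.29 − 47.1 = 14.19.
Midpoints: P̄ = 54.20, Q̄ = 3570.0.
ε = (ΔQ/ΔP)(P̄/Q̄) = (-382/14.19)(54.20/3570.0).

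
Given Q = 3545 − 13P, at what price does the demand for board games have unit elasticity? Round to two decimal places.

136.35

For linear demand Q = a − bP, ε = −bP/(a − bP). |ε| = 1 when bP = a − bP, i.e. P = a/(2b).
P = 3545/(2·13) = 3545/26 = 136.3462.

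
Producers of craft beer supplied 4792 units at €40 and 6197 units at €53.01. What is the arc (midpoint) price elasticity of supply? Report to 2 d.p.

0.91

ΔQ = 6197 − 4792 = 1405; ΔP = 53.01 − 40 = 13.01.
Midpoints: P̄ = 46.50, Q̄ = 5494.5.
ε_s = (ΔQ/ΔP)(P̄/Q̄) = (1405/13.01)(46.50/5494.5).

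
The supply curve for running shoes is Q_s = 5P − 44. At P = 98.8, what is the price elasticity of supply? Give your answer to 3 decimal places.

At P = 98.8, Q_s = 450.
dQ_s/dP = 5.
ε_s = (dQ_s/dP)(P/Q_s) = (5)(98.8/450).

1.098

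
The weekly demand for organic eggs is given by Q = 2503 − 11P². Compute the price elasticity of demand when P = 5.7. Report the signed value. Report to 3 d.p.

-0.333

At P = 5.7, Q = 2145.610.
dQ/dP = −22P = -125.400.
ε = (dQ/dP)(P/Q) = (-125.400)(5.7/2145.610).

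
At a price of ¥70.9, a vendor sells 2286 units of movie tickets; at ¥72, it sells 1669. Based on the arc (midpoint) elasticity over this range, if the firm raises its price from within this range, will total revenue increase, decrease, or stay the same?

decrease

Arc ε = (-617/1.1)(71.45/1977.5) ≈ -20.266.
|ε| = 20.27 > 1, so demand is elastic. A price rise therefore reduces total revenue.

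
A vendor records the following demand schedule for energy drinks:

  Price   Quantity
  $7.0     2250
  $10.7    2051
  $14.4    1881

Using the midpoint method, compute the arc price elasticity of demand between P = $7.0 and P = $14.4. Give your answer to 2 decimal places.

-0.26

At P = 7.0, Q = 2250; at P = 14.4, Q = 1881.
ΔQ = -369, ΔP = 7.4. Midpoints: P̄ = 10.70, Q̄ = 2065.5.
ε = (ΔQ/ΔP)(P̄/Q̄) = (-369/7.4)(10.70/2065.5).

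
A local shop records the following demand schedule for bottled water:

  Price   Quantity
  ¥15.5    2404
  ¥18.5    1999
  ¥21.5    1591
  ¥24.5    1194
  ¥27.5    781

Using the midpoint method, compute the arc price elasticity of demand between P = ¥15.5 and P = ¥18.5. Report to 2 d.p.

At P = 15.5, Q = 2404; at P = 18.5, Q = 1999.
ΔQ = -405, ΔP = 3.0. Midpoints: P̄ = 17.00, Q̄ = 2201.5.
ε = (ΔQ/ΔP)(P̄/Q̄) = (-405/3.0)(17.00/2201.5).

-1.04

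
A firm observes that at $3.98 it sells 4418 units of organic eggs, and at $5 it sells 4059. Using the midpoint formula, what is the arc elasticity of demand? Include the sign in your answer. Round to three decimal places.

ΔQ = 4059 − 4418 = -359; ΔP = 5 − 3.98 = 1.02.
Midpoints: P̄ = 4.49, Q̄ = 4238.5.
ε = (ΔQ/ΔP)(P̄/Q̄) = (-359/1.02)(4.49/4238.5).

-0.373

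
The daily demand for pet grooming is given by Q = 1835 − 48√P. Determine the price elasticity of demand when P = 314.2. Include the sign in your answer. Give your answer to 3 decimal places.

At P = 314.2, Q = 984.167.
dQ/dP = −48/(2√P) = -1.354.
ε = (dQ/dP)(P/Q) = (-1.354)(314.2/984.167).

-0.432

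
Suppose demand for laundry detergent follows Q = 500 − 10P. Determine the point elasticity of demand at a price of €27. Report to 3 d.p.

At P = 27, Q = 230.
dQ/dP = −10.
ε = (dQ/dP)(P/Q) = (-10)(27/230).

-1.174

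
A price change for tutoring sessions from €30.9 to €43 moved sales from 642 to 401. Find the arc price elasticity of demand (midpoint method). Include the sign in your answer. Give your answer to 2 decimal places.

ΔQ = 401 − 642 = -241; ΔP = 43 − 30.9 = 12.1.
Midpoints: P̄ = 36.95, Q̄ = 521.5.
ε = (ΔQ/ΔP)(P̄/Q̄) = (-241/12.1)(36.95/521.5).

-1.41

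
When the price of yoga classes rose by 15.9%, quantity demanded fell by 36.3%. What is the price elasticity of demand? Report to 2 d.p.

-2.28

ε = %ΔQ / %ΔP = (-36.3)/(15.9) = -2.283.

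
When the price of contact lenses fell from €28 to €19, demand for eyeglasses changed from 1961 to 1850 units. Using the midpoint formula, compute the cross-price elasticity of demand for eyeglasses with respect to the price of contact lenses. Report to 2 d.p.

ΔQ_x = 1850 − 1961 = -111; ΔP_y = 19 − 28 = -9.
Midpoints: P̄_y = 23.50, Q̄_x = 1905.5.
ε_xy = (ΔQ_x/ΔP_y)(P̄_y/Q̄_x) = (-111/-9)(23.50/1905.5).
ε_xy > 0, so the goods are substitutes.

0.15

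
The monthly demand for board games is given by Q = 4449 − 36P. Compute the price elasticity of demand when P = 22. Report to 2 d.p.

At P = 22, Q = 3657.
dQ/dP = −36.
ε = (dQ/dP)(P/Q) = (-36)(22/3657).

-0.22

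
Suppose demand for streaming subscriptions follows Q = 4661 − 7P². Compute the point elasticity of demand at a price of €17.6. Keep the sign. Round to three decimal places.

At P = 17.6, Q = 2492.680.
dQ/dP = −14P = -246.400.
ε = (dQ/dP)(P/Q) = (-246.400)(17.6/2492.680).

-1.740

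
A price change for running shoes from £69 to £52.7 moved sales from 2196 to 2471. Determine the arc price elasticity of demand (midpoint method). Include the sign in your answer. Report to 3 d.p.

ΔQ = 2471 − 2196 = 275; ΔP = 52.7 − 69 = -16.3.
Midpoints: P̄ = 60.85, Q̄ = 2333.5.
ε = (ΔQ/ΔP)(P̄/Q̄) = (275/-16.3)(60.85/2333.5).

-0.440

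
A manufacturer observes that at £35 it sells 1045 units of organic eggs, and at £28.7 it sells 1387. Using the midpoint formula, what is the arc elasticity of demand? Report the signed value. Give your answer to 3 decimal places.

-1.422

ΔQ = 1387 − 1045 = 342; ΔP = 28.7 − 35 = -6.3.
Midpoints: P̄ = 31.85, Q̄ = 1216.0.
ε = (ΔQ/ΔP)(P̄/Q̄) = (342/-6.3)(31.85/1216.0).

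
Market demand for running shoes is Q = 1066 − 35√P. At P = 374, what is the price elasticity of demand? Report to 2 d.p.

At P = 374, Q = 389.132.
dQ/dP = −35/(2√P) = -0.905.
ε = (dQ/dP)(P/Q) = (-0.905)(374/389.132).

-0.87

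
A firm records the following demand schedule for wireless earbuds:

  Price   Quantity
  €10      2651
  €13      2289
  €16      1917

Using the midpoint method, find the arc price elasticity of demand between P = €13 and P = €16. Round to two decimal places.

-0.85

At P = 13, Q = 2289; at P = 16, Q = 1917.
ΔQ = -372, ΔP = 3. Midpoints: P̄ = 14.50, Q̄ = 2103.0.
ε = (ΔQ/ΔP)(P̄/Q̄) = (-372/3)(14.50/2103.0).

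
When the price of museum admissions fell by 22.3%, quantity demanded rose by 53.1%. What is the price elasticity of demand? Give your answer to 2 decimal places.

ε = %ΔQ / %ΔP = (53.1)/(-22.3) = -2.381.

-2.38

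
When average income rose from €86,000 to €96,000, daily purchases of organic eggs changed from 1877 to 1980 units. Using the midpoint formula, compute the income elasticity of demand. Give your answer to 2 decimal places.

ΔQ = 103, ΔI = 10000. Midpoints: Ī = 91,000, Q̄ = 1928.5.
ε_I = (ΔQ/ΔI)(Ī/Q̄) = (103/10000)(91000/1928.5).
ε_I > 0, so the good is normal.

0.49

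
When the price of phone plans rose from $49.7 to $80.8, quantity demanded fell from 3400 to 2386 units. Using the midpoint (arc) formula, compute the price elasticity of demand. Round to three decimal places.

ΔQ = 2386 − 3400 = -1014; ΔP = 80.8 − 49.7 = 31.1.
Midpoints: P̄ = 65.25, Q̄ = 2893.0.
ε = (ΔQ/ΔP)(P̄/Q̄) = (-1014/31.1)(65.25/2893.0).

-0.735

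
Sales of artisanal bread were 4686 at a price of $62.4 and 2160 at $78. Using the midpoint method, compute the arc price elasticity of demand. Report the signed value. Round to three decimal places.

-3.321

ΔQ = 2160 − 4686 = -2526; ΔP = 78 − 62.4 = 15.6.
Midpoints: P̄ = 70.20, Q̄ = 3423.0.
ε = (ΔQ/ΔP)(P̄/Q̄) = (-2526/15.6)(70.20/3423.0).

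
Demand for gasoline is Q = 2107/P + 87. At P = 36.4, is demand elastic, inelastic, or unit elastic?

Q = 144.885, dQ/dP = -1.590.
ε = (dQ/dP)(P/Q) ≈ -0.400.
|ε| = 0.40 < 1.

inelastic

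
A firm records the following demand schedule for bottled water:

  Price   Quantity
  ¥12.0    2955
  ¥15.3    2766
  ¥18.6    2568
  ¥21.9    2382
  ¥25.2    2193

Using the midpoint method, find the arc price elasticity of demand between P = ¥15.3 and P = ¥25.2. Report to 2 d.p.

-0.47

At P = 15.3, Q = 2766; at P = 25.2, Q = 2193.
ΔQ = -573, ΔP = 9.9. Midpoints: P̄ = 20.25, Q̄ = 2479.5.
ε = (ΔQ/ΔP)(P̄/Q̄) = (-573/9.9)(20.25/2479.5).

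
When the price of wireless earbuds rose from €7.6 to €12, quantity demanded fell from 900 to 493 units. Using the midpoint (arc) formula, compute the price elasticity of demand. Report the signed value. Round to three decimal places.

-1.302

ΔQ = 493 − 900 = -407; ΔP = 12 − 7.6 = 4.4.
Midpoints: P̄ = 9.80, Q̄ = 696.5.
ε = (ΔQ/ΔP)(P̄/Q̄) = (-407/4.4)(9.80/696.5).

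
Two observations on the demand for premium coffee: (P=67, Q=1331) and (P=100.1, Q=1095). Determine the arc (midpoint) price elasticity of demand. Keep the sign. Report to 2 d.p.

ΔQ = 1095 − 1331 = -236; ΔP = 100.1 − 67 = 33.1.
Midpoints: P̄ = 83.55, Q̄ = 1213.0.
ε = (ΔQ/ΔP)(P̄/Q̄) = (-236/33.1)(83.55/1213.0).

-0.49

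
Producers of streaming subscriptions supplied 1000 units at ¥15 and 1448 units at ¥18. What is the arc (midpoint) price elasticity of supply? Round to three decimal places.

2.013

ΔQ = 1448 − 1000 = 448; ΔP = 18 − 15 = 3.
Midpoints: P̄ = 16.50, Q̄ = 1224.0.
ε_s = (ΔQ/ΔP)(P̄/Q̄) = (448/3)(16.50/1224.0).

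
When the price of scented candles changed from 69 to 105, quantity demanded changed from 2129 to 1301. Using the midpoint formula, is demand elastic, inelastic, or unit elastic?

Arc ε ≈ -1.167.
|ε| = 1.17 > 1.

elastic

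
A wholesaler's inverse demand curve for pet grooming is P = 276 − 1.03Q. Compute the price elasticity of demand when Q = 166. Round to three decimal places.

At Q = 166, P = 276 − 1.03(166) = 105.02.
dP/dQ = −1.03, so dQ/dP = 1/(−1.03) = -0.971.
ε = (dQ/dP)(P/Q) = (-0.971)(105.02/166).

-0.614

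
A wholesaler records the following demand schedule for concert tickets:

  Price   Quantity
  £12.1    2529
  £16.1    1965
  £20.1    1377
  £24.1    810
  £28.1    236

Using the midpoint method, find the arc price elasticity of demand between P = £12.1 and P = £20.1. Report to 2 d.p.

-1.19

At P = 12.1, Q = 2529; at P = 20.1, Q = 1377.
ΔQ = -1152, ΔP = 8.0. Midpoints: P̄ = 16.10, Q̄ = 1953.0.
ε = (ΔQ/ΔP)(P̄/Q̄) = (-1152/8.0)(16.10/1953.0).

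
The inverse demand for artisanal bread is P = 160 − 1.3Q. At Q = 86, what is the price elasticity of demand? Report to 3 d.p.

At Q = 86, P = 160 − 1.3(86) = 48.20.
dP/dQ = −1.3, so dQ/dP = 1/(−1.3) = -0.769.
ε = (dQ/dP)(P/Q) = (-0.769)(48.20/86).

-0.431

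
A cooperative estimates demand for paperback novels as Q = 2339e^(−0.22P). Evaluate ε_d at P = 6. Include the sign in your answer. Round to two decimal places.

At P = 6, Q = 624.829.
dQ/dP = −0.22·2339e^(−0.22P) = −0.22Q = -137.462.
ε = (dQ/dP)(P/Q) = (-137.462)(6/624.829).

-1.32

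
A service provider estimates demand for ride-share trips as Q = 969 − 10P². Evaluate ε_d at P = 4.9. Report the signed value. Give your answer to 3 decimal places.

At P = 4.9, Q = 728.900.
dQ/dP = −20P = -98.
ε = (dQ/dP)(P/Q) = (-98)(4.9/728.900).
|ε| < 1, so demand is inelastic at this price.

-0.659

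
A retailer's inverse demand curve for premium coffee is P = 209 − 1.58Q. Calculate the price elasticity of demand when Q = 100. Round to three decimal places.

-0.323

At Q = 100, P = 209 − 1.58(100) = 51.00.
dP/dQ = −1.58, so dQ/dP = 1/(−1.58) = -0.633.
ε = (dQ/dP)(P/Q) = (-0.633)(51.00/100).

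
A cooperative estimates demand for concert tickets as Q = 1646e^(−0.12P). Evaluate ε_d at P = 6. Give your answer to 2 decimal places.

-0.72

At P = 6, Q = 801.194.
dQ/dP = −0.12·1646e^(−0.12P) = −0.12Q = -96.143.
ε = (dQ/dP)(P/Q) = (-96.143)(6/801.194).
|ε| < 1, so demand is inelastic at this price.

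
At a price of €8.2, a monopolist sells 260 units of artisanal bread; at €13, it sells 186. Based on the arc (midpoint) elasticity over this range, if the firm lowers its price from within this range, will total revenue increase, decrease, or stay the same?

decrease

Arc ε = (-74/4.8)(10.60/223.0) ≈ -0.733.
|ε| = 0.73 < 1, so demand is inelastic. A price cut therefore reduces total revenue.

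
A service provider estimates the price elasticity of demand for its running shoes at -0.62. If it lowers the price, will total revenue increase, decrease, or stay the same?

|ε| = 0.62 < 1, so demand is inelastic. A price cut therefore reduces total revenue.

decrease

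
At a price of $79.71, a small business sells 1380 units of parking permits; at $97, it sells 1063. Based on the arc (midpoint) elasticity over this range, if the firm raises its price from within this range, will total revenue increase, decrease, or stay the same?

Arc ε = (-317/17.29)(88.35/1221.5) ≈ -1.326.
|ε| = 1.33 > 1, so demand is elastic. A price rise therefore reduces total revenue.

decrease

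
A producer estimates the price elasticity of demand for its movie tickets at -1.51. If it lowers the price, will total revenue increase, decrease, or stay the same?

|ε| = 1.51 > 1, so demand is elastic. A price cut therefore raises total revenue.

increase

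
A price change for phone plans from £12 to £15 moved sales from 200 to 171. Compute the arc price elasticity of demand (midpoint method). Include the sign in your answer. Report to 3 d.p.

ΔQ = 171 − 200 = -29; ΔP = 15 − 12 = 3.
Midpoints: P̄ = 13.50, Q̄ = 185.5.
ε = (ΔQ/ΔP)(P̄/Q̄) = (-29/3)(13.50/185.5).

-0.704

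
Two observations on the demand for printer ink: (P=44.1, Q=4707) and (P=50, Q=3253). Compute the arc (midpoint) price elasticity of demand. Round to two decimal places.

ΔQ = 3253 − 4707 = -1454; ΔP = 50 − 44.1 = 5.9.
Midpoints: P̄ = 47.05, Q̄ = 3980.0.
ε = (ΔQ/ΔP)(P̄/Q̄) = (-1454/5.9)(47.05/3980.0).

-2.91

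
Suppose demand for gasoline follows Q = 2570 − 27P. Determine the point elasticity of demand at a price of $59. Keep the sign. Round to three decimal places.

At P = 59, Q = 977.
dQ/dP = −27.
ε = (dQ/dP)(P/Q) = (-27)(59/977).

-1.631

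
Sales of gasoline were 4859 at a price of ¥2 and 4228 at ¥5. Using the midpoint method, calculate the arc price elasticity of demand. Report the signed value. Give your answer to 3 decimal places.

ΔQ = 4228 − 4859 = -631; ΔP = 5 − 2 = 3.
Midpoints: P̄ = 3.50, Q̄ = 4543.5.
ε = (ΔQ/ΔP)(P̄/Q̄) = (-631/3)(3.50/4543.5).

-0.162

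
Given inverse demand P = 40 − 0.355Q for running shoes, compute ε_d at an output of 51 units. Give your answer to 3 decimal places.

At Q = 51, P = 40 − 0.355(51) = 21.89.
dP/dQ = −0.355, so dQ/dP = 1/(−0.355) = -2.817.
ε = (dQ/dP)(P/Q) = (-2.817)(21.89/51).

-1.209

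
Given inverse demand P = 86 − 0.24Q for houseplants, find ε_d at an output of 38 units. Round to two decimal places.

-8.43

At Q = 38, P = 86 − 0.24(38) = 76.88.
dP/dQ = −0.24, so dQ/dP = 1/(−0.24) = -4.167.
ε = (dQ/dP)(P/Q) = (-4.167)(76.88/38).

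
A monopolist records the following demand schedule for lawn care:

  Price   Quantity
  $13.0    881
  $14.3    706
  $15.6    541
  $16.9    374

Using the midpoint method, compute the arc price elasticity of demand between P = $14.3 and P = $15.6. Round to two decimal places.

At P = 14.3, Q = 706; at P = 15.6, Q = 541.
ΔQ = -165, ΔP = 1.3. Midpoints: P̄ = 14.95, Q̄ = 623.5.
ε = (ΔQ/ΔP)(P̄/Q̄) = (-165/1.3)(14.95/623.5).

-3.04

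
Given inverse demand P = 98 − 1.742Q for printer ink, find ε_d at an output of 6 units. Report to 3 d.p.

At Q = 6, P = 98 − 1.742(6) = 87.55.
dP/dQ = −1.742, so dQ/dP = 1/(−1.742) = -0.574.
ε = (dQ/dP)(P/Q) = (-0.574)(87.55/6).

-8.376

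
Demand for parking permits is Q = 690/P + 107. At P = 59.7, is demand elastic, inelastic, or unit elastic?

inelastic

Q = 118.558, dQ/dP = -0.194.
ε = (dQ/dP)(P/Q) ≈ -0.097.
|ε| = 0.10 < 1.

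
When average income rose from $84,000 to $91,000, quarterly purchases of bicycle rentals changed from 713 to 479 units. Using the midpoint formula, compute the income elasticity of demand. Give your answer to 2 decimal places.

ΔQ = -234, ΔI = 7000. Midpoints: Ī = 87,500, Q̄ = 596.0.
ε_I = (ΔQ/ΔI)(Ī/Q̄) = (-234/7000)(87500/596.0).

-4.91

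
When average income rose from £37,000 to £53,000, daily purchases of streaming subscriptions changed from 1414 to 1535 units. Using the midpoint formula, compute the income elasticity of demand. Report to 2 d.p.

0.23

ΔQ = 121, ΔI = 16000. Midpoints: Ī = 45,000, Q̄ = 1474.5.
ε_I = (ΔQ/ΔI)(Ī/Q̄) = (121/16000)(45000/1474.5).
ε_I > 0, so the good is normal.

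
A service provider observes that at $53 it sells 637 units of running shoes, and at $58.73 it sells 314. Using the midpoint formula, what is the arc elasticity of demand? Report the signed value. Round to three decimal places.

ΔQ = 314 − 637 = -323; ΔP = 58.73 − 53 = 5.73.
Midpoints: P̄ = 55.86, Q̄ = 475.5.
ε = (ΔQ/ΔP)(P̄/Q̄) = (-323/5.73)(55.86/475.5).

-6.623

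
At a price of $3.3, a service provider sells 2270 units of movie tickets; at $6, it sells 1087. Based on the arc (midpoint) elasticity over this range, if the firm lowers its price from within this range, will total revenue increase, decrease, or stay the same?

Arc ε = (-1183/2.7)(4.65/1678.5) ≈ -1.214.
|ε| = 1.21 > 1, so demand is elastic. A price cut therefore raises total revenue.

increase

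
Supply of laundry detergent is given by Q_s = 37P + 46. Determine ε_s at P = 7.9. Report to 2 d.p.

At P = 7.9, Q_s = 338.30.
dQ_s/dP = 37.
ε_s = (dQ_s/dP)(P/Q_s) = (37)(7.9/338.30).

0.86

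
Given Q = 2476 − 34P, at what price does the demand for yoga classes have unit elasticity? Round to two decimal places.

36.41

For linear demand Q = a − bP, ε = −bP/(a − bP). |ε| = 1 when bP = a − bP, i.e. P = a/(2b).
P = 2476/(2·34) = 2476/68 = 36.4118.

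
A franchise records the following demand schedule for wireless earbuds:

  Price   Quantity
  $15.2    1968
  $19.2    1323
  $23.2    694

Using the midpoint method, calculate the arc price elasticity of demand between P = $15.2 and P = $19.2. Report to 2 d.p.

At P = 15.2, Q = 1968; at P = 19.2, Q = 1323.
ΔQ = -645, ΔP = 4.0. Midpoints: P̄ = 17.20, Q̄ = 1645.5.
ε = (ΔQ/ΔP)(P̄/Q̄) = (-645/4.0)(17.20/1645.5).

-1.69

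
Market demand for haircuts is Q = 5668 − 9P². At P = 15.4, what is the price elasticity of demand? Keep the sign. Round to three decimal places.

At P = 15.4, Q = 3533.560.
dQ/dP = −18P = -277.200.
ε = (dQ/dP)(P/Q) = (-277.200)(15.4/3533.560).
|ε| > 1, so demand is elastic at this price.

-1.208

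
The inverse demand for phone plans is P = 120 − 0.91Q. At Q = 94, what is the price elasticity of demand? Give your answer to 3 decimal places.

At Q = 94, P = 120 − 0.91(94) = 34.46.
dP/dQ = −0.91, so dQ/dP = 1/(−0.91) = -1.099.
ε = (dQ/dP)(P/Q) = (-1.099)(34.46/94).

-0.403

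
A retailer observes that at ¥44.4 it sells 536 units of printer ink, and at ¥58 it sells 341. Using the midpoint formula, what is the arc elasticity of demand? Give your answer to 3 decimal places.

ΔQ = 341 − 536 = -195; ΔP = 58 − 44.4 = 13.6.
Midpoints: P̄ = 51.20, Q̄ = 438.5.
ε = (ΔQ/ΔP)(P̄/Q̄) = (-195/13.6)(51.20/438.5).

-1.674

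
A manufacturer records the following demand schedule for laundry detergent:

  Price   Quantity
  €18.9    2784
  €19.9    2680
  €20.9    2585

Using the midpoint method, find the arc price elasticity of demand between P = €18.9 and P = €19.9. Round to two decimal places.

-0.74

At P = 18.9, Q = 2784; at P = 19.9, Q = 2680.
ΔQ = -104, ΔP = 1.0. Midpoints: P̄ = 19.40, Q̄ = 2732.0.
ε = (ΔQ/ΔP)(P̄/Q̄) = (-104/1.0)(19.40/2732.0).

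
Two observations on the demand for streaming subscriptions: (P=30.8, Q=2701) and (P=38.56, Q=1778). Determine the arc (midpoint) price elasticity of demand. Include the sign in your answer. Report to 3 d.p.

ΔQ = 1778 − 2701 = -923; ΔP = 38.56 − 30.8 = 7.76.
Midpoints: P̄ = 34.68, Q̄ = 2239.5.
ε = (ΔQ/ΔP)(P̄/Q̄) = (-923/7.76)(34.68/2239.5).

-1.842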